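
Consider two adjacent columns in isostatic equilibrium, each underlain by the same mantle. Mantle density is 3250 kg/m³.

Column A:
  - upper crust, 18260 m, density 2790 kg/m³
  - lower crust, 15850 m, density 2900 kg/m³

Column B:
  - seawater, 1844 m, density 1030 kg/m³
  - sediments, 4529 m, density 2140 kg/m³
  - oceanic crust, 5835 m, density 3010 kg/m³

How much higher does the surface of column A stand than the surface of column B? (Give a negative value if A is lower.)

For any compensation level in the mantle, the mantle terms cancel and isostasy reduces to e = (Σt_A − Σt_B) − (Σ(ρt)_A − Σ(ρt)_B) / ρ_m.
Σt_A = 34110 m; Σt_B = 12208 m; Σ(ρt)_A = 96910400; Σ(ρt)_B = 29154730 (in m·kg/m³).
e = (34110 − 12208) − (96910400 − 29154730) / 3250 = 1050 m.

1050 m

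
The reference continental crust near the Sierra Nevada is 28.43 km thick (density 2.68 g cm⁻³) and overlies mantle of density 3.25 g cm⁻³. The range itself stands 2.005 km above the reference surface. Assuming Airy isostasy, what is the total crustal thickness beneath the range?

39.9 km

Root depth r = h ρ_c / (ρ_m − ρ_c) = 2.005 km × 2.68 / 0.57 = 9.427 km.
Total thickness = T + h + r = 28.43 km + 2.005 km + 9.427 km = 39.9 km.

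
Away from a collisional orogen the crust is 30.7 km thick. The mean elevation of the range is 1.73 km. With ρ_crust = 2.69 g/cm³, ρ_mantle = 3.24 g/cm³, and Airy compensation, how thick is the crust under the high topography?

Root depth r = h ρ_c / (ρ_m − ρ_c) = 1.73 km × 2.69 / 0.55 = 8.461 km.
Total thickness = T + h + r = 30.7 km + 1.73 km + 8.461 km = 40.9 km.

40.9 km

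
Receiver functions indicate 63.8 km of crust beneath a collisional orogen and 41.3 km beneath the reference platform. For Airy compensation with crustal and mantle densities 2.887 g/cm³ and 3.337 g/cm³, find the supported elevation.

3.03 km

Excess crust Δ = 63.8 km − 41.3 km = 22.5 km, split between elevation h and root r with h + r = Δ.
Airy balance ρ_c h = (ρ_m − ρ_c) r gives r = h ρ_c/(ρ_m − ρ_c), so h (1 + ρ_c/(ρ_m − ρ_c)) = Δ, i.e. h = Δ (ρ_m − ρ_c)/ρ_m.
h = 22.5 km × 0.45/3.337 = 3.03 km.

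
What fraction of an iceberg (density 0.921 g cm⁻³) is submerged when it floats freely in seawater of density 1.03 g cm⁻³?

Submerged fraction = ρ_obj/ρ_fluid = 0.921/1.03 = 0.894.

0.894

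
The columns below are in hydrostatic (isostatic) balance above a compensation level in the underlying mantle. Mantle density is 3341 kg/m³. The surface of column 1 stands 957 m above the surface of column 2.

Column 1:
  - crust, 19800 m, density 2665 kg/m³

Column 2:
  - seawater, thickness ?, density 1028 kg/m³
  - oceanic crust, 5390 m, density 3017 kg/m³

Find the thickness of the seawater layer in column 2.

Take the compensation level at the base of the deeper column (depth z_c below the surface of column 1) and equate Σ ρ_i t_i down to z_c; mantle fills any gap and the z_c terms cancel.
Column 1: 19800×2665 + (z_c − 19800)×3341
Column 2: 957×0 + x×1028 + 5390×3017 + (z_c − 957 − 5390 − x)×3341
The z_c×3341 term appears on both sides and cancels. Collect the known terms of each column as K = Σ(ρt)_known − 3341 × (depth of known layers): K_1 = 52767000 − 3341×19800 = −13384800; K_2 = 16261630 − 3341×(957 + 5390) = −4943697.
Balance: K_1 = K_2 − x×(3341 − 1028), so x = (K_2 − K_1)/(3341 − 1028) = 8441100/2313 = 3650 m.

3650 m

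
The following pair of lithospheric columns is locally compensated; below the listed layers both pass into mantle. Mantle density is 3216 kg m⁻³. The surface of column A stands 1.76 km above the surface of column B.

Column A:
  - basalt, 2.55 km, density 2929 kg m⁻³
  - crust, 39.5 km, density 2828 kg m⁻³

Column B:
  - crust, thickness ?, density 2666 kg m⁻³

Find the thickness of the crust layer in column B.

Take the compensation level at the base of the deeper column (depth z_c below the surface of column A) and equate Σ ρ_i t_i down to z_c; mantle fills any gap and the z_c terms cancel.
Column A: 2.55×2929 + 39.5×2828 + (z_c − 42.05)×3216
Column B: 1.76×0 + x×2666 + (z_c − 1.76 − 0 − x)×3216
The z_c×3216 term appears on both sides and cancels. Collect the known terms of each column as K = Σ(ρt)_known − 3216 × (depth of known layers): K_A = 119174.95 − 3216×42.05 = −16057.85; K_B = 0 − 3216×(1.76 + 0) = −5660.16.
Balance: K_A = K_B − x×(3216 − 2666), so x = (K_B − K_A)/(3216 − 2666) = 10397.7/550 = 18.9 km.

18.9 km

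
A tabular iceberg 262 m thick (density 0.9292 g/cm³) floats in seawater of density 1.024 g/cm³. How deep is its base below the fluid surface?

238 m

Draft d = t ρ_obj/ρ_fluid = 262 m × 0.9292/1.024 = 238 m.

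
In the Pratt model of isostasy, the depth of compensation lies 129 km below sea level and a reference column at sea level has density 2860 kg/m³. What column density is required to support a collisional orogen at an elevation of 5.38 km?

2750 kg/m³

Pratt balance: ρ_ref D = ρ (D + h).
ρ = ρ_ref D/(D + h) = 2860 × 129 km/(129 km + 5.38 km) = 2750 kg/m³.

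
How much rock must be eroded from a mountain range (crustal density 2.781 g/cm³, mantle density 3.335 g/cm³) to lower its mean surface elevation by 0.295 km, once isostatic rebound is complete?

1.78 km

Net drop Δ = e − u = e − e ρ_c/ρ_m = e (ρ_m − ρ_c)/ρ_m.
e = Δ ρ_m/(ρ_m − ρ_c) = 0.295 km × 3.335/0.554 = 1.78 km.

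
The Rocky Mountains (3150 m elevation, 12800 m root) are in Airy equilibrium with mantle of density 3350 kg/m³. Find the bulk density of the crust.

ρ_c h = (ρ_m − ρ_c) r → ρ_c (h + r) = ρ_m r → ρ_c = ρ_m r / (h + r).
ρ_c = 3350 × 12800 m / (3150 m + 12800 m) = 2690 kg/m³.

2690 kg/m³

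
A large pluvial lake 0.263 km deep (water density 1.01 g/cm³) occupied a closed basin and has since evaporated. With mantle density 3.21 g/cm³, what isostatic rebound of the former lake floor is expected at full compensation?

0.0828 km

u = d ρ_w/ρ_m = 0.263 km × 1.01/3.21 = 0.0828 km.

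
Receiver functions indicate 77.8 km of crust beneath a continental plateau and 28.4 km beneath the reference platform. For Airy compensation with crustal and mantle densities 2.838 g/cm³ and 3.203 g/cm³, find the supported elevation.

Excess crust Δ = 77.8 km − 28.4 km = 49.4 km, split between elevation h and root r with h + r = Δ.
Airy balance ρ_c h = (ρ_m − ρ_c) r gives r = h ρ_c/(ρ_m − ρ_c), so h (1 + ρ_c/(ρ_m − ρ_c)) = Δ, i.e. h = Δ (ρ_m − ρ_c)/ρ_m.
h = 49.4 km × 0.365/3.203 = 5.63 km.

5.63 km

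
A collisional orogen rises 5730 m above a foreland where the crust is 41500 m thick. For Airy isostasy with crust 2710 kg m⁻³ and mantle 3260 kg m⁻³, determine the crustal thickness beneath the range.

Root depth r = h ρ_c / (ρ_m − ρ_c) = 5730 m × 2710 / 550 = 28230 m.
Total thickness = T + h + r = 41500 m + 5730 m + 28230 m = 75500 m.

75500 m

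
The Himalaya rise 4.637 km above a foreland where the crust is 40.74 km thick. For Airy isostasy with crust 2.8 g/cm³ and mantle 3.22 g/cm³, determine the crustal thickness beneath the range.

76.3 km

Root depth r = h ρ_c / (ρ_m − ρ_c) = 4.637 km × 2.8 / 0.42 = 30.91 km.
Total thickness = T + h + r = 40.74 km + 4.637 km + 30.91 km = 76.3 km.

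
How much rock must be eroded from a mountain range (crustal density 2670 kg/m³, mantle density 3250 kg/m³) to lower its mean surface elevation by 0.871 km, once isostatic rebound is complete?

4.88 km

Net drop Δ = e − u = e − e ρ_c/ρ_m = e (ρ_m − ρ_c)/ρ_m.
e = Δ ρ_m/(ρ_m − ρ_c) = 0.871 km × 3250/580 = 4.88 km.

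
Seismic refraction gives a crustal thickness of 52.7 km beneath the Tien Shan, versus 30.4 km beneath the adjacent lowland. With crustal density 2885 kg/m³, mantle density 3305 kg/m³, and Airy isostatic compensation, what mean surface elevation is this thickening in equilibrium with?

2.83 km

Excess crust Δ = 52.7 km − 30.4 km = 22.3 km, split between elevation h and root r with h + r = Δ.
Airy balance ρ_c h = (ρ_m − ρ_c) r gives r = h ρ_c/(ρ_m − ρ_c), so h (1 + ρ_c/(ρ_m − ρ_c)) = Δ, i.e. h = Δ (ρ_m − ρ_c)/ρ_m.
h = 22.3 km × 420/3305 = 2.83 km.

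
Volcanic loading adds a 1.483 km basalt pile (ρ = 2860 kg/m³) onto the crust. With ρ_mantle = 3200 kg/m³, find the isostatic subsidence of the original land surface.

1.33 km

Subaerial loading: s = t ρ_load / ρ_m.
s = 1.483 km × 2860/3200 = 1.33 km.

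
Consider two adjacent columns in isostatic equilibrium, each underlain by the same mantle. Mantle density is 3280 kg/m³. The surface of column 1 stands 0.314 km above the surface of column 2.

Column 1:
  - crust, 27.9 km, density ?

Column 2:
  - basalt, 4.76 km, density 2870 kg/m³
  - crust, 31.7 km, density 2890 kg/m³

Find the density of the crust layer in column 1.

Take the compensation level at the base of the deeper column (depth z_c below the surface of column 1) and equate Σ ρ_i t_i down to z_c; mantle fills any gap and the z_c terms cancel.
Column 1: 27.9×ρ + (z_c − 27.9)×3280
Column 2: 0.314×0 + 4.76×2870 + 31.7×2890 + (z_c − 0.314 − 36.46)×3280
The z_c×3280 term appears on both sides and cancels. Collect the known terms of each column as K = Σ(ρt)_known − 3280 × (depth of known layers): K_1 = 0 − 3280×27.9 = −91512; K_2 = 105274.2 − 3280×(0.314 + 36.46) = −15344.52.
Balance: K_1 + 27.9×ρ = K_2, so ρ = (K_2 − K_1)/27.9 = 76167.5/27.9 = 2730 kg/m³.

2730 kg/m³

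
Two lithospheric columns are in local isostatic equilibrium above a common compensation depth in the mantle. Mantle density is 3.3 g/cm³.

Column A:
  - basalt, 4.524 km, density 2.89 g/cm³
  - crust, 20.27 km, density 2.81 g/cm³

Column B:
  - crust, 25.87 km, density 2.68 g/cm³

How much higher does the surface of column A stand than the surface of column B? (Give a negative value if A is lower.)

−1.29 km

For any compensation level in the mantle, the mantle terms cancel and isostasy reduces to e = (Σt_A − Σt_B) − (Σ(ρt)_A − Σ(ρt)_B) / ρ_m.
Σt_A = 24.794 km; Σt_B = 25.87 km; Σ(ρt)_A = 70.03306; Σ(ρt)_B = 69.3316 (in km·g/cm³).
e = (24.794 − 25.87) − (70.03306 − 69.3316) / 3.3 = −1.29 km.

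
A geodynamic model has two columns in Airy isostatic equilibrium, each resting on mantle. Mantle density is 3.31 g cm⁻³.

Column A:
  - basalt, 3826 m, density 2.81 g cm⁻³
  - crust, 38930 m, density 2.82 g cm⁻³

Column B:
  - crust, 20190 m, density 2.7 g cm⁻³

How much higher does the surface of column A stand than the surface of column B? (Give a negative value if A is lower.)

For any compensation level in the mantle, the mantle terms cancel and isostasy reduces to e = (Σt_A − Σt_B) − (Σ(ρt)_A − Σ(ρt)_B) / ρ_m.
Σt_A = 42756 m; Σt_B = 20190 m; Σ(ρt)_A = 120533.66; Σ(ρt)_B = 54513 (in m·g cm⁻³).
e = (42756 − 20190) − (120533.66 − 54513) / 3.31 = 2620 m.

2620 m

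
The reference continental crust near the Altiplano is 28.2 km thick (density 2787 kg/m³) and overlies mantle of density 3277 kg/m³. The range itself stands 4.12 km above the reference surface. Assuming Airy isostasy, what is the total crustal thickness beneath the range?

Root depth r = h ρ_c / (ρ_m − ρ_c) = 4.12 km × 2787 / 490 = 23.43 km.
Total thickness = T + h + r = 28.2 km + 4.12 km + 23.43 km = 55.8 km.

55.8 km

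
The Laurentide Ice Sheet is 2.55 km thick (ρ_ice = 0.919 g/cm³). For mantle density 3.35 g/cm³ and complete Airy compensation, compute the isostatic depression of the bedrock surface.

Isostatic balance requires: the ice load ρ_ice t is balanced by mantle displaced below, ρ_m s.
s = t ρ_ice / ρ_m = 2.55 km × 0.919/3.35 = 0.7 km.

0.7 km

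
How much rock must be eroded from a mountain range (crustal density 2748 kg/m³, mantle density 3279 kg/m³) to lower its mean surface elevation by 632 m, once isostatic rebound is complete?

Net drop Δ = e − u = e − e ρ_c/ρ_m = e (ρ_m − ρ_c)/ρ_m.
e = Δ ρ_m/(ρ_m − ρ_c) = 632 m × 3279/531 = 3900 m.

3900 m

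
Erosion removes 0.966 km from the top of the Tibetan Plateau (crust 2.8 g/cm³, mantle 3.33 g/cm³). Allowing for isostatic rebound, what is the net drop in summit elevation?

0.154 km

Rebound u = e ρ_c/ρ_m = 0.966 km × 2.8/3.33 = 0.8123 km.
Net surface drop = e − u = 0.966 km − 0.8123 km = e (ρ_m − ρ_c)/ρ_m = 0.154 km.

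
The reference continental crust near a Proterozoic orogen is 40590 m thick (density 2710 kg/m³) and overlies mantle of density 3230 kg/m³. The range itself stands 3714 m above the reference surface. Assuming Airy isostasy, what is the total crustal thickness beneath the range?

63700 m

Root depth r = h ρ_c / (ρ_m − ρ_c) = 3714 m × 2710 / 520 = 19360 m.
Total thickness = T + h + r = 40590 m + 3714 m + 19360 m = 63700 m.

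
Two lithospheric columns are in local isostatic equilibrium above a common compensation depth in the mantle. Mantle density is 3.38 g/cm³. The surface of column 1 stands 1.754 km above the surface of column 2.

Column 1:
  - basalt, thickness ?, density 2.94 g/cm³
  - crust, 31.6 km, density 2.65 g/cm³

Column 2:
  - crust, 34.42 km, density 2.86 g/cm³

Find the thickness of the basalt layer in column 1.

Take the compensation level at the base of the deeper column (depth z_c below the surface of column 1) and equate Σ ρ_i t_i down to z_c; mantle fills any gap and the z_c terms cancel.
Column 1: x×2.94 + 31.6×2.65 + (z_c − 31.6 − x)×3.38
Column 2: 1.754×0 + 34.42×2.86 + (z_c − 1.754 − 34.42)×3.38
The z_c×3.38 term appears on both sides and cancels. Collect the known terms of each column as K = Σ(ρt)_known − 3.38 × (depth of known layers): K_1 = 83.74 − 3.38×31.6 = −23.068; K_2 = 98.4412 − 3.38×(1.754 + 34.42) = −23.82692.
Balance: K_1 − x×(3.38 − 2.94) = K_2, so x = (K_1 − K_2)/(3.38 − 2.94) = 0.75892/0.44 = 1.72 km.

1.72 km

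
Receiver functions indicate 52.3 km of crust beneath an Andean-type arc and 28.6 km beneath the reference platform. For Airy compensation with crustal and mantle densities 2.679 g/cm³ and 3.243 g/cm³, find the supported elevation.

4.12 km

Excess crust Δ = 52.3 km − 28.6 km = 23.7 km, split between elevation h and root r with h + r = Δ.
Airy balance ρ_c h = (ρ_m − ρ_c) r gives r = h ρ_c/(ρ_m − ρ_c), so h (1 + ρ_c/(ρ_m − ρ_c)) = Δ, i.e. h = Δ (ρ_m − ρ_c)/ρ_m.
h = 23.7 km × 0.564/3.243 = 4.12 km.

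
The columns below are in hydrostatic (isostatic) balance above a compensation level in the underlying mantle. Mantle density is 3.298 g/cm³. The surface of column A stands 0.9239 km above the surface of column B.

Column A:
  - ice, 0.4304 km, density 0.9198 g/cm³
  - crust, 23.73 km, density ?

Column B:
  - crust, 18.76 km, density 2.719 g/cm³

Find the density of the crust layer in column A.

2.75 g/cm³

Take the compensation level at the base of the deeper column (depth z_c below the surface of column A) and equate Σ ρ_i t_i down to z_c; mantle fills any gap and the z_c terms cancel.
Column A: 0.4304×0.9198 + 23.73×ρ + (z_c − 24.1604)×3.298
Column B: 0.9239×0 + 18.76×2.719 + (z_c − 0.9239 − 18.76)×3.298
The z_c×3.298 term appears on both sides and cancels. Collect the known terms of each column as K = Σ(ρt)_known − 3.298 × (depth of known layers): K_A = 0.39588192 − 3.298×24.1604 = −79.2851173; K_B = 51.00844 − 3.298×(0.9239 + 18.76) = −13.9090622.
Balance: K_A + 23.73×ρ = K_B, so ρ = (K_B − K_A)/23.73 = 65.3761/23.73 = 2.75 g/cm³.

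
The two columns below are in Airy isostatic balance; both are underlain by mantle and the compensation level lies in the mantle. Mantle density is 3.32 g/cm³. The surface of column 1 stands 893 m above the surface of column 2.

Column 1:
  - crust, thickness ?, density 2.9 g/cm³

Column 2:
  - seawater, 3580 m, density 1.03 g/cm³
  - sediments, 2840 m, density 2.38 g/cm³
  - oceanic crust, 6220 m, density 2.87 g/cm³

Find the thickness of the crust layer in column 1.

Take the compensation level at the base of the deeper column (depth z_c below the surface of column 1) and equate Σ ρ_i t_i down to z_c; mantle fills any gap and the z_c terms cancel.
Column 1: x×2.9 + (z_c − 0 − x)×3.32
Column 2: 893×0 + 3580×1.03 + 2840×2.38 + 6220×2.87 + (z_c − 893 − 12640)×3.32
The z_c×3.32 term appears on both sides and cancels. Collect the known terms of each column as K = Σ(ρt)_known − 3.32 × (depth of known layers): K_1 = 0 − 3.32×0 = 0; K_2 = 28298 − 3.32×(893 + 12640) = −16631.56.
Balance: K_1 − x×(3.32 − 2.9) = K_2, so x = (K_1 − K_2)/(3.32 − 2.9) = 16631.6/0.42 = 39600 m.

39600 m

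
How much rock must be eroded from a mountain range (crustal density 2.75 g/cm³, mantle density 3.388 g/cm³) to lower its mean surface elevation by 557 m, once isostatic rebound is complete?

Net drop Δ = e − u = e − e ρ_c/ρ_m = e (ρ_m − ρ_c)/ρ_m.
e = Δ ρ_m/(ρ_m − ρ_c) = 557 m × 3.388/0.638 = 2960 m.

2960 m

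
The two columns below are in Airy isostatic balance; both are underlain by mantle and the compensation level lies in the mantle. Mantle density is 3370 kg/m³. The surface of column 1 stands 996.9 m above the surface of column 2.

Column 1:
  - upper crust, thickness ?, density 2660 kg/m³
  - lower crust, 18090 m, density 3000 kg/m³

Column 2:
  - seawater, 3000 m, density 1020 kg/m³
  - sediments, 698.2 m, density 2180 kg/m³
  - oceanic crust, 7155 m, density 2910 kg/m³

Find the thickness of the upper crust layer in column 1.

Take the compensation level at the base of the deeper column (depth z_c below the surface of column 1) and equate Σ ρ_i t_i down to z_c; mantle fills any gap and the z_c terms cancel.
Column 1: x×2660 + 18090×3000 + (z_c − 18090 − x)×3370
Column 2: 996.9×0 + 3000×1020 + 698.2×2180 + 7155×2910 + (z_c − 996.9 − 10853.2)×3370
The z_c×3370 term appears on both sides and cancels. Collect the known terms of each column as K = Σ(ρt)_known − 3370 × (depth of known layers): K_1 = 54270000 − 3370×18090 = −6693300; K_2 = 25403126 − 3370×(996.9 + 10853.2) = −14531711.
Balance: K_1 − x×(3370 − 2660) = K_2, so x = (K_1 − K_2)/(3370 − 2660) = 7838410/710 = 11000 m.

11000 m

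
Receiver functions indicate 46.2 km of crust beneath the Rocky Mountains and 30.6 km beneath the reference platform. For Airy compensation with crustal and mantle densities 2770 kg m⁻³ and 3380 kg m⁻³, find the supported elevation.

Excess crust Δ = 46.2 km − 30.6 km = 15.6 km, split between elevation h and root r with h + r = Δ.
Airy balance ρ_c h = (ρ_m − ρ_c) r gives r = h ρ_c/(ρ_m − ρ_c), so h (1 + ρ_c/(ρ_m − ρ_c)) = Δ, i.e. h = Δ (ρ_m − ρ_c)/ρ_m.
h = 15.6 km × 610/3380 = 2.82 km.

2.82 km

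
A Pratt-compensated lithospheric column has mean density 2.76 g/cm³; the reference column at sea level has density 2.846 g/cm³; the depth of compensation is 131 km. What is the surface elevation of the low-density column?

ρ_ref D = ρ (D + h) → h = D (ρ_ref − ρ)/ρ.
h = 131 km × (2.846 − 2.76)/2.76 = 4.08 km.

4.08 km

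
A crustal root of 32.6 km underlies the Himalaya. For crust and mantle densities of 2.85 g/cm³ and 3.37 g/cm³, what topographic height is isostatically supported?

5.95 km

Equating mass per unit area of the two columns: ρ_c h = (ρ_m − ρ_c) r.
h = r (ρ_m − ρ_c) / ρ_c = 32.6 km × (3.37 − 2.85) / 2.85 = 5.95 km.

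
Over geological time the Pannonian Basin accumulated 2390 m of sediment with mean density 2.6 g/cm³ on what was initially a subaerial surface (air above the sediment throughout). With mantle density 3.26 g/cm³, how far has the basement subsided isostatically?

Subaerial load: s = t ρ_sed / ρ_m = 2390 m × 2.6/3.26 = 1910 m.

1910 m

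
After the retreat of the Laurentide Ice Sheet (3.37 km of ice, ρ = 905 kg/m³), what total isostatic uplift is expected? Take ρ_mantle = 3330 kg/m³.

Removing the load lets mantle flow back in; uplift u satisfies ρ_ice t = ρ_m u.
u = t ρ_ice/ρ_m = 3.37 km × 905/3330 = 0.916 km.

0.916 km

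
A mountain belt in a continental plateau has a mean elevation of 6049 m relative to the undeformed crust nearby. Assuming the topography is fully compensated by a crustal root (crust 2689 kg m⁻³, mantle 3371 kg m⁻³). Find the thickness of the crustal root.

23900 m

In Airy isostatic equilibrium: the weight of the topography is balanced by the buoyancy of the root, ρ_c h = (ρ_m − ρ_c) r.
r = h · ρ_c / (ρ_m − ρ_c) = 6049 m × 2689 / (3371 − 2689) = 23900 m.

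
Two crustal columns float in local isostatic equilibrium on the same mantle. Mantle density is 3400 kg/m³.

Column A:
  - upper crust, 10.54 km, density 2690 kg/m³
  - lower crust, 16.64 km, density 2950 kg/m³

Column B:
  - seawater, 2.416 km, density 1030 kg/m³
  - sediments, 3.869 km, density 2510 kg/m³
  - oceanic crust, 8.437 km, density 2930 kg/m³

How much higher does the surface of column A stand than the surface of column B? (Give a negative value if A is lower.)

0.54 km

For any compensation level in the mantle, the mantle terms cancel and isostasy reduces to e = (Σt_A − Σt_B) − (Σ(ρt)_A − Σ(ρt)_B) / ρ_m.
Σt_A = 27.18 km; Σt_B = 14.722 km; Σ(ρt)_A = 77440.6; Σ(ρt)_B = 36920.08 (in km·kg/m³).
e = (27.18 − 14.722) − (77440.6 − 36920.08) / 3400 = 0.54 km.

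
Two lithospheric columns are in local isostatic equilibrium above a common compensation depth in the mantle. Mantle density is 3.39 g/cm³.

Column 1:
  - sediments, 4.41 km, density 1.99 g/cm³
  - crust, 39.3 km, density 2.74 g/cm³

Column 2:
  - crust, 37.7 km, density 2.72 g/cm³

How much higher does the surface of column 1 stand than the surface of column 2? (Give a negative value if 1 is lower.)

For any compensation level in the mantle, the mantle terms cancel and isostasy reduces to e = (Σt_1 − Σt_2) − (Σ(ρt)_1 − Σ(ρt)_2) / ρ_m.
Σt_1 = 43.71 km; Σt_2 = 37.7 km; Σ(ρt)_1 = 116.4579; Σ(ρt)_2 = 102.544 (in km·g/cm³).
e = (43.71 − 37.7) − (116.4579 − 102.544) / 3.39 = 1.91 km.

1.91 km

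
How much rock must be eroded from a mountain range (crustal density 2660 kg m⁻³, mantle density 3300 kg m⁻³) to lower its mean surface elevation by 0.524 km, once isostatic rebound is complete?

Net drop Δ = e − u = e − e ρ_c/ρ_m = e (ρ_m − ρ_c)/ρ_m.
e = Δ ρ_m/(ρ_m − ρ_c) = 0.524 km × 3300/640 = 2.7 km.

2.7 km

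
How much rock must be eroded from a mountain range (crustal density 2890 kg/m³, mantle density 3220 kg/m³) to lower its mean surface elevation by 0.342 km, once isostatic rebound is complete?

Net drop Δ = e − u = e − e ρ_c/ρ_m = e (ρ_m − ρ_c)/ρ_m.
e = Δ ρ_m/(ρ_m − ρ_c) = 0.342 km × 3220/330 = 3.34 km.

3.34 km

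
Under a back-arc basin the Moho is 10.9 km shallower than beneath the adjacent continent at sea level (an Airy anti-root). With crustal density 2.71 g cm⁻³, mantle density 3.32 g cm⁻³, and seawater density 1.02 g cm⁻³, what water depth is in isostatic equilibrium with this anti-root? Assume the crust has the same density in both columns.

3.93 km

Replacing a thickness d of crust by seawater at the top must be balanced by replacing crust with mantle at the base: d (ρ_c − ρ_w) = a (ρ_m − ρ_c).
d = a (ρ_m − ρ_c)/(ρ_c − ρ_w) = 10.9 km × 0.61/1.69 = 3.93 km.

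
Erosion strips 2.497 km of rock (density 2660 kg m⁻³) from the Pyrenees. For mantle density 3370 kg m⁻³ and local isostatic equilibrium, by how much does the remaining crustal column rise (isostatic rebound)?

Unloading: uplift u = e ρ_c/ρ_m = 2.497 km × 2660/3370 = 1.97 km.

1.97 km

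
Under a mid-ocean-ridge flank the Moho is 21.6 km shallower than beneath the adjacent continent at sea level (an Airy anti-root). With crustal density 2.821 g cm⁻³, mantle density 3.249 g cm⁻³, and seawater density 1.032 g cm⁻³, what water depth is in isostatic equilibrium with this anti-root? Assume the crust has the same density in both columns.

Replacing a thickness d of crust by seawater at the top must be balanced by replacing crust with mantle at the base: d (ρ_c − ρ_w) = a (ρ_m − ρ_c).
d = a (ρ_m − ρ_c)/(ρ_c − ρ_w) = 21.6 km × 0.428/1.789 = 5.17 km.

5.17 km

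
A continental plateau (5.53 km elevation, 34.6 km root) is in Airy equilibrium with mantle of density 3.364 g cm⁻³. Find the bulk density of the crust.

ρ_c h = (ρ_m − ρ_c) r → ρ_c (h + r) = ρ_m r → ρ_c = ρ_m r / (h + r).
ρ_c = 3.364 × 34.6 km / (5.53 km + 34.6 km) = 2.9 g cm⁻³.

2.9 g cm⁻³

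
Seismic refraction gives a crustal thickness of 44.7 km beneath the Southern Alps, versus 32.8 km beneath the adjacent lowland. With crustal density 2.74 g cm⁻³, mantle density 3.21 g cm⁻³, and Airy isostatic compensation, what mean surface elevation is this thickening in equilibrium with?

Excess crust Δ = 44.7 km − 32.8 km = 11.9 km, split between elevation h and root r with h + r = Δ.
Airy balance ρ_c h = (ρ_m − ρ_c) r gives r = h ρ_c/(ρ_m − ρ_c), so h (1 + ρ_c/(ρ_m − ρ_c)) = Δ, i.e. h = Δ (ρ_m − ρ_c)/ρ_m.
h = 11.9 km × 0.47/3.21 = 1.74 km.

1.74 km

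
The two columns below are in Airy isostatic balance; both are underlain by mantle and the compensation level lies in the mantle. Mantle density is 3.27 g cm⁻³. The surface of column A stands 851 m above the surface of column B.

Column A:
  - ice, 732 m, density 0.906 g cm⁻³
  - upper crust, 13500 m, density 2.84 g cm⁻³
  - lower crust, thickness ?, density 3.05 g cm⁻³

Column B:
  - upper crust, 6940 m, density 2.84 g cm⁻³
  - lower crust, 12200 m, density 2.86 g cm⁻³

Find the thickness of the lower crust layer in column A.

14700 m

Take the compensation level at the base of the deeper column (depth z_c below the surface of column A) and equate Σ ρ_i t_i down to z_c; mantle fills any gap and the z_c terms cancel.
Column A: 732×0.906 + 13500×2.84 + x×3.05 + (z_c − 14232 − x)×3.27
Column B: 851×0 + 6940×2.84 + 12200×2.86 + (z_c − 851 − 19140)×3.27
The z_c×3.27 term appears on both sides and cancels. Collect the known terms of each column as K = Σ(ρt)_known − 3.27 × (depth of known layers): K_A = 39003.192 − 3.27×14232 = −7535.448; K_B = 54601.6 − 3.27×(851 + 19140) = −10768.97.
Balance: K_A − x×(3.27 − 3.05) = K_B, so x = (K_A − K_B)/(3.27 − 3.05) = 3233.52/0.22 = 14700 m.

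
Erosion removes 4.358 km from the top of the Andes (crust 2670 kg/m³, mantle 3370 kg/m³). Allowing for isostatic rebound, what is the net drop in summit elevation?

Rebound u = e ρ_c/ρ_m = 4.358 km × 2670/3370 = 3.453 km.
Net surface drop = e − u = 4.358 km − 3.453 km = e (ρ_m − ρ_c)/ρ_m = 0.905 km.

0.905 km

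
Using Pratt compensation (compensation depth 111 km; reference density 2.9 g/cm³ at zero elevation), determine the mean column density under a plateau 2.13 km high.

2.85 g/cm³

Pratt balance: ρ_ref D = ρ (D + h).
ρ = ρ_ref D/(D + h) = 2.9 × 111 km/(111 km + 2.13 km) = 2.85 g/cm³.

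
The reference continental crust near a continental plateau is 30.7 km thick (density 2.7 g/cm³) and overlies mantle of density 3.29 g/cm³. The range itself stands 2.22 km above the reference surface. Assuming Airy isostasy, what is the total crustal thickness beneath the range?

Root depth r = h ρ_c / (ρ_m − ρ_c) = 2.22 km × 2.7 / 0.59 = 10.16 km.
Total thickness = T + h + r = 30.7 km + 2.22 km + 10.16 km = 43.1 km.

43.1 km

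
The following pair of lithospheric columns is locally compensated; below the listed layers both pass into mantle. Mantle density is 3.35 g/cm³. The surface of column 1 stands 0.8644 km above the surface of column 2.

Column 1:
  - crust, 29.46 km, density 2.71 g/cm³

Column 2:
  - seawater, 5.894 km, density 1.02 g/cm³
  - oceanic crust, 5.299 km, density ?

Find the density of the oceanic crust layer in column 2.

2.93 g/cm³

Take the compensation level at the base of the deeper column (depth z_c below the surface of column 1) and equate Σ ρ_i t_i down to z_c; mantle fills any gap and the z_c terms cancel.
Column 1: 29.46×2.71 + (z_c − 29.46)×3.35
Column 2: 0.8644×0 + 5.894×1.02 + 5.299×ρ + (z_c − 0.8644 − 11.193)×3.35
The z_c×3.35 term appears on both sides and cancels. Collect the known terms of each column as K = Σ(ρt)_known − 3.35 × (depth of known layers): K_1 = 79.8366 − 3.35×29.46 = −18.8544; K_2 = 6.01188 − 3.35×(0.8644 + 11.193) = −34.38041.
Balance: K_1 = K_2 + 5.299×ρ, so ρ = (K_1 − K_2)/5.299 = 15.526/5.299 = 2.93 g/cm³.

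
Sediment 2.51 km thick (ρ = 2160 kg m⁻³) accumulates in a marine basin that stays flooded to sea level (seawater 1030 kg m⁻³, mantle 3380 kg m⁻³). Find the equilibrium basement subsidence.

Submarine loading: the sediment displaces seawater, and the subsidence is in turn flooded, so s (ρ_m − ρ_w) = t (ρ_sed − ρ_w).
s = 2.51 km × (2160 − 1030) / (3380 − 1030) = 1.21 km.

1.21 km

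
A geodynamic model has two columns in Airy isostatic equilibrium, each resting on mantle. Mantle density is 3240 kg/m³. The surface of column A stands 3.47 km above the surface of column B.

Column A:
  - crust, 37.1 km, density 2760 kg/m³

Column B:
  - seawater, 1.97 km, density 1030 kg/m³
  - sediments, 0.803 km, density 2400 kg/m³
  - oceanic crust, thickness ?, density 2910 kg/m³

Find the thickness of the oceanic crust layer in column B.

Take the compensation level at the base of the deeper column (depth z_c below the surface of column A) and equate Σ ρ_i t_i down to z_c; mantle fills any gap and the z_c terms cancel.
Column A: 37.1×2760 + (z_c − 37.1)×3240
Column B: 3.47×0 + 1.97×1030 + 0.803×2400 + x×2910 + (z_c − 3.47 − 2.773 − x)×3240
The z_c×3240 term appears on both sides and cancels. Collect the known terms of each column as K = Σ(ρt)_known − 3240 × (depth of known layers): K_A = 102396 − 3240×37.1 = −17808; K_B = 3956.3 − 3240×(3.47 + 2.773) = −16271.02.
Balance: K_A = K_B − x×(3240 − 2910), so x = (K_B − K_A)/(3240 − 2910) = 1536.98/330 = 4.66 km.

4.66 km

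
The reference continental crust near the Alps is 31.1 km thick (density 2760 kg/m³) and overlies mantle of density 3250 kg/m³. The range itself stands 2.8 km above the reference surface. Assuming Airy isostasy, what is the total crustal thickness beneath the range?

49.7 km

Root depth r = h ρ_c / (ρ_m − ρ_c) = 2.8 km × 2760 / 490 = 15.77 km.
Total thickness = T + h + r = 31.1 km + 2.8 km + 15.77 km = 49.7 km.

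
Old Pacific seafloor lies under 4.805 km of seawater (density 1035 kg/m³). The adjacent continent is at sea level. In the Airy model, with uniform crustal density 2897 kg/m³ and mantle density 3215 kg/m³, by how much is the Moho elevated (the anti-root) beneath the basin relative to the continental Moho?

28.1 km

Equating mass per unit area of the two columns: replacing crust with seawater at the top is compensated by replacing crust with mantle at the base: d (ρ_c − ρ_w) = a (ρ_m − ρ_c).
a = d (ρ_c − ρ_w)/(ρ_m − ρ_c) = 4.805 km × 1862/318 = 28.1 km.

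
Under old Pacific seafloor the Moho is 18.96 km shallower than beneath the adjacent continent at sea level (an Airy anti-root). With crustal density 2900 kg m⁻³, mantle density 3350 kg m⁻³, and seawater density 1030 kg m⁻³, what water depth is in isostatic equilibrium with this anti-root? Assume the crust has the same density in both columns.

4.56 km

Replacing a thickness d of crust by seawater at the top must be balanced by replacing crust with mantle at the base: d (ρ_c − ρ_w) = a (ρ_m − ρ_c).
d = a (ρ_m − ρ_c)/(ρ_c − ρ_w) = 18.96 km × 450/1870 = 4.56 km.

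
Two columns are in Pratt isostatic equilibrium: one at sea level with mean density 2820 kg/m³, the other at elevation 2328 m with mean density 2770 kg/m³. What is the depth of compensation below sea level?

ρ_ref D = ρ (D + h) → D (ρ_ref − ρ) = ρ h.
D = ρ h/(ρ_ref − ρ) = 2770 × 2328 m/(2820 − 2770) = 129000 m.

129000 m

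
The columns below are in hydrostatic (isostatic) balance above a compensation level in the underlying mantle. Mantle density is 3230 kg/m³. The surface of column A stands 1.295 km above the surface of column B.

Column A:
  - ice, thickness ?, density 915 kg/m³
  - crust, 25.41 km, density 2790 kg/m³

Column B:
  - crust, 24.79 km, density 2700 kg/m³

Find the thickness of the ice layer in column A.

2.65 km

Take the compensation level at the base of the deeper column (depth z_c below the surface of column A) and equate Σ ρ_i t_i down to z_c; mantle fills any gap and the z_c terms cancel.
Column A: x×915 + 25.41×2790 + (z_c − 25.41 − x)×3230
Column B: 1.295×0 + 24.79×2700 + (z_c − 1.295 − 24.79)×3230
The z_c×3230 term appears on both sides and cancels. Collect the known terms of each column as K = Σ(ρt)_known − 3230 × (depth of known layers): K_A = 70893.9 − 3230×25.41 = −11180.4; K_B = 66933 − 3230×(1.295 + 24.79) = −17321.55.
Balance: K_A − x×(3230 − 915) = K_B, so x = (K_A − K_B)/(3230 − 915) = 6141.15/2315 = 2.65 km.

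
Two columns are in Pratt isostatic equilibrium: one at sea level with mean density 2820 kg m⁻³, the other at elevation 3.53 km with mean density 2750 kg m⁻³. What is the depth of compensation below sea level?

139 km

ρ_ref D = ρ (D + h) → D (ρ_ref − ρ) = ρ h.
D = ρ h/(ρ_ref − ρ) = 2750 × 3.53 km/(2820 − 2750) = 139 km.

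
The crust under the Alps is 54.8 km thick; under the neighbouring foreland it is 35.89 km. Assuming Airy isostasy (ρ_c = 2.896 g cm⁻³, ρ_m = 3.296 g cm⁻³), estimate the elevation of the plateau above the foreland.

Excess crust Δ = 54.8 km − 35.89 km = 18.91 km, split between elevation h and root r with h + r = Δ.
Airy balance ρ_c h = (ρ_m − ρ_c) r gives r = h ρ_c/(ρ_m − ρ_c), so h (1 + ρ_c/(ρ_m − ρ_c)) = Δ, i.e. h = Δ (ρ_m − ρ_c)/ρ_m.
h = 18.91 km × 0.4/3.296 = 2.29 km.

2.29 km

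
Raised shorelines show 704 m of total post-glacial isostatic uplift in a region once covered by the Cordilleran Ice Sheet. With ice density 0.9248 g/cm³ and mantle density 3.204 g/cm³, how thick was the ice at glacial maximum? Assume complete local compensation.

2440 m

u = t ρ_ice/ρ_m → t = u ρ_m/ρ_ice = 704 m × 3.204/0.9248 = 2440 m.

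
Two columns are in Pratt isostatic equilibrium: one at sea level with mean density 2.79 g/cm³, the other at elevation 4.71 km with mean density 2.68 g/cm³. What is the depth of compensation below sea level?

ρ_ref D = ρ (D + h) → D (ρ_ref − ρ) = ρ h.
D = ρ h/(ρ_ref − ρ) = 2.68 × 4.71 km/(2.79 − 2.68) = 115 km.

115 km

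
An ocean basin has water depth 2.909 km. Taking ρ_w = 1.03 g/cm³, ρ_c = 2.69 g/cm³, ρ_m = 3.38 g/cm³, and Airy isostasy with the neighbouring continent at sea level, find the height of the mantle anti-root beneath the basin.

7 km

Balancing pressure at the compensation depth: replacing crust with seawater at the top is compensated by replacing crust with mantle at the base: d (ρ_c − ρ_w) = a (ρ_m − ρ_c).
a = d (ρ_c − ρ_w)/(ρ_m − ρ_c) = 2.909 km × 1.66/0.69 = 7 km.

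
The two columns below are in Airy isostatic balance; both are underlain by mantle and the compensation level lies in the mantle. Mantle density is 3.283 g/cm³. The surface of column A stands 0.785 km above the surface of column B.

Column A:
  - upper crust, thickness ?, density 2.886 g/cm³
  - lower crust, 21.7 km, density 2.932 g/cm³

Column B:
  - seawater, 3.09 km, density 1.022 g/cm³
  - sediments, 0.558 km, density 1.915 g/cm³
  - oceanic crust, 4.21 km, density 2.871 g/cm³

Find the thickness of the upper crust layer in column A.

11.2 km

Take the compensation level at the base of the deeper column (depth z_c below the surface of column A) and equate Σ ρ_i t_i down to z_c; mantle fills any gap and the z_c terms cancel.
Column A: x×2.886 + 21.7×2.932 + (z_c − 21.7 − x)×3.283
Column B: 0.785×0 + 3.09×1.022 + 0.558×1.915 + 4.21×2.871 + (z_c − 0.785 − 7.858)×3.283
The z_c×3.283 term appears on both sides and cancels. Collect the known terms of each column as K = Σ(ρt)_known − 3.283 × (depth of known layers): K_A = 63.6244 − 3.283×21.7 = −7.6167; K_B = 16.31346 − 3.283×(0.785 + 7.858) = −12.061509.
Balance: K_A − x×(3.283 − 2.886) = K_B, so x = (K_A − K_B)/(3.283 − 2.886) = 4.44481/0.397 = 11.2 km.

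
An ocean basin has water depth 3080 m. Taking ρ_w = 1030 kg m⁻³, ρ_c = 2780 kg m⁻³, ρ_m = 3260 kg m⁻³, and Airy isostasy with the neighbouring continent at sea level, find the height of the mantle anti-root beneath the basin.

For local isostatic compensation: replacing crust with seawater at the top is compensated by replacing crust with mantle at the base: d (ρ_c − ρ_w) = a (ρ_m − ρ_c).
a = d (ρ_c − ρ_w)/(ρ_m − ρ_c) = 3080 m × 1750/480 = 11200 m.

11200 m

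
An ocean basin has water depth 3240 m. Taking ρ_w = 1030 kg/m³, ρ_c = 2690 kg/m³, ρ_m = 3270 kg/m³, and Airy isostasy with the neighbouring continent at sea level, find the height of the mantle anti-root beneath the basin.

9270 m

Equating mass per unit area of the two columns: replacing crust with seawater at the top is compensated by replacing crust with mantle at the base: d (ρ_c − ρ_w) = a (ρ_m − ρ_c).
a = d (ρ_c − ρ_w)/(ρ_m − ρ_c) = 3240 m × 1660/580 = 9270 m.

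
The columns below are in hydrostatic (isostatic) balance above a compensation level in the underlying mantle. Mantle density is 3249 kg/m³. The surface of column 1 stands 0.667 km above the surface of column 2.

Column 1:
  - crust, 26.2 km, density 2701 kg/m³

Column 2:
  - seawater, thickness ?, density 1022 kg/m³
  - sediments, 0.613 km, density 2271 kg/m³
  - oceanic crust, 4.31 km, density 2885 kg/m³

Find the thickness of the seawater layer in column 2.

4.5 km

Take the compensation level at the base of the deeper column (depth z_c below the surface of column 1) and equate Σ ρ_i t_i down to z_c; mantle fills any gap and the z_c terms cancel.
Column 1: 26.2×2701 + (z_c − 26.2)×3249
Column 2: 0.667×0 + x×1022 + 0.613×2271 + 4.31×2885 + (z_c − 0.667 − 4.923 − x)×3249
The z_c×3249 term appears on both sides and cancels. Collect the known terms of each column as K = Σ(ρt)_known − 3249 × (depth of known layers): K_1 = 70766.2 − 3249×26.2 = −14357.6; K_2 = 13826.473 − 3249×(0.667 + 4.923) = −4335.437.
Balance: K_1 = K_2 − x×(3249 − 1022), so x = (K_2 − K_1)/(3249 − 1022) = 10022.2/2227 = 4.5 km.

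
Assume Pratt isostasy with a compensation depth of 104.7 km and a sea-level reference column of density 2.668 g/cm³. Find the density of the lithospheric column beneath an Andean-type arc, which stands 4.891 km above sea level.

2.55 g/cm³

Pratt balance: ρ_ref D = ρ (D + h).
ρ = ρ_ref D/(D + h) = 2.668 × 104.7 km/(104.7 km + 4.891 km) = 2.55 g/cm³.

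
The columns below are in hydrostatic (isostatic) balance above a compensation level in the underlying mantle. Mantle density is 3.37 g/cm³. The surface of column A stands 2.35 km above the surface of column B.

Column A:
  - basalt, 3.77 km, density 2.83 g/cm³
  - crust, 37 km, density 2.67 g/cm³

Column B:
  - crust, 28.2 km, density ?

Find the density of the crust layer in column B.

2.66 g/cm³

Take the compensation level at the base of the deeper column (depth z_c below the surface of column A) and equate Σ ρ_i t_i down to z_c; mantle fills any gap and the z_c terms cancel.
Column A: 3.77×2.83 + 37×2.67 + (z_c − 40.77)×3.37
Column B: 2.35×0 + 28.2×ρ + (z_c − 2.35 − 28.2)×3.37
The z_c×3.37 term appears on both sides and cancels. Collect the known terms of each column as K = Σ(ρt)_known − 3.37 × (depth of known layers): K_A = 109.4591 − 3.37×40.77 = −27.9358; K_B = 0 − 3.37×(2.35 + 28.2) = −102.9535.
Balance: K_A = K_B + 28.2×ρ, so ρ = (K_A − K_B)/28.2 = 75.0177/28.2 = 2.66 g/cm³.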